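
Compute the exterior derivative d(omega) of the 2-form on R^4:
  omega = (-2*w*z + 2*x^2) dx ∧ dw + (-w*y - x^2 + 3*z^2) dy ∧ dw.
d(omega) = (2*w) dx ∧ dz ∧ dw + (-2*x) dx ∧ dy ∧ dw + (-6*z) dy ∧ dz ∧ dw

For a 2-form omega = sum_{i<j} g_{ij} dx_i ∧ dx_j, the exterior derivative is
  d(omega) = sum_{i<j} d(g_{ij}) ∧ dx_i ∧ dx_j = sum_{i<j, k} (∂g_{ij}/∂x_k) dx_k ∧ dx_i ∧ dx_j.
Expand each term, using dx_k ∧ dx_i ∧ dx_j = sgn(permutation) dx_{(a)} ∧ dx_{(b)} ∧ dx_{(c)} with (a < b < c) sorted:
  d(-2*w*z + 2*x^2) includes (∂/∂z)(-2*w*z + 2*x^2) dz = (-2*w) dz, which multiplied by dx ∧ dw gives (2*w) dx ∧ dz ∧ dw
  d(-w*y - x^2 + 3*z^2) includes (∂/∂x)(-w*y - x^2 + 3*z^2) dx = (-2*x) dx, which multiplied by dy ∧ dw gives (-2*x) dx ∧ dy ∧ dw
  d(-w*y - x^2 + 3*z^2) includes (∂/∂z)(-w*y - x^2 + 3*z^2) dz = (6*z) dz, which multiplied by dy ∧ dw gives (-6*z) dy ∧ dz ∧ dw
Collecting like 3-forms: d(omega) = (2*w) dx ∧ dz ∧ dw + (-2*x) dx ∧ dy ∧ dw + (-6*z) dy ∧ dz ∧ dw.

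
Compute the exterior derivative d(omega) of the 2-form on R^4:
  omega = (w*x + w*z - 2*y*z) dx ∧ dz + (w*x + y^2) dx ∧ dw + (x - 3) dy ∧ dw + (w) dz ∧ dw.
d(omega) = (2*z) dx ∧ dy ∧ dz + (x + z) dx ∧ dz ∧ dw + (1 - 2*y) dx ∧ dy ∧ dw

For a 2-form omega = sum_{i<j} g_{ij} dx_i ∧ dx_j, the exterior derivative is
  d(omega) = sum_{i<j} d(g_{ij}) ∧ dx_i ∧ dx_j = sum_{i<j, k} (∂g_{ij}/∂x_k) dx_k ∧ dx_i ∧ dx_j.
Expand each term, using dx_k ∧ dx_i ∧ dx_j = sgn(permutation) dx_{(a)} ∧ dx_{(b)} ∧ dx_{(c)} with (a < b < c) sorted:
  d(w*x + w*z - 2*y*z) includes (∂/∂y)(w*x + w*z - 2*y*z) dy = (-2*z) dy, which multiplied by dx ∧ dz gives (2*z) dx ∧ dy ∧ dz
  d(w*x + w*z - 2*y*z) includes (∂/∂w)(w*x + w*z - 2*y*z) dw = (x + z) dw, which multiplied by dx ∧ dz gives (x + z) dx ∧ dz ∧ dw
  d(w*x + y^2) includes (∂/∂y)(w*x + y^2) dy = (2*y) dy, which multiplied by dx ∧ dw gives (-2*y) dx ∧ dy ∧ dw
  d(x - 3) includes (∂/∂x)(x - 3) dx = (1) dx, which multiplied by dy ∧ dw gives (1) dx ∧ dy ∧ dw
Collecting like 3-forms: d(omega) = (2*z) dx ∧ dy ∧ dz + (x + z) dx ∧ dz ∧ dw + (1 - 2*y) dx ∧ dy ∧ dw.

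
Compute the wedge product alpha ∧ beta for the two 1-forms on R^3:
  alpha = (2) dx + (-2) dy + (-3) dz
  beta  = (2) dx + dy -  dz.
alpha ∧ beta = (6) dx ∧ dy + (4) dx ∧ dz + (5) dy ∧ dz

Distribute the wedge, using dx_i ∧ dx_j = -dx_j ∧ dx_i and dx_i ∧ dx_i = 0. For each pair (i, j) with i < j, the coefficient of dx_i ∧ dx_j in alpha ∧ beta is (alpha_i * beta_j - alpha_j * beta_i). Collecting: alpha ∧ beta = (6) dx ∧ dy + (4) dx ∧ dz + (5) dy ∧ dz.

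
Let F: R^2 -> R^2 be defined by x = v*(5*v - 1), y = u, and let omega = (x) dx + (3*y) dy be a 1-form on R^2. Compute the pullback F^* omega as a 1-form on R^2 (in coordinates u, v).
F^* omega = (3*u) du + (v*(50*v^2 - 15*v + 1)) dv

Using F^*(f dg) = (f ∘ F) d(g ∘ F), substitute each coordinate x_i by F_i(u, v) in f_i, and replace dx_i by d F_i = (∂F_i/∂u) du + (∂F_i/∂v) dv.
  For the x component: f_1(F) = v*(5*v - 1); d F_1 = (0) du + (10*v - 1) dv
  For the y component: f_2(F) = 3*u; d F_2 = (1) du + (0) dv
Combining and collecting du, dv coefficients:
  coeff of du: 3*u
  coeff of dv: v*(50*v^2 - 15*v + 1)
F^* omega = (3*u) du + (v*(50*v^2 - 15*v + 1)) dv.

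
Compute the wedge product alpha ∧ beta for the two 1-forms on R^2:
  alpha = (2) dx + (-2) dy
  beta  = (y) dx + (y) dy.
alpha ∧ beta = (4*y) dx ∧ dy

Distribute the wedge, using dx_i ∧ dx_j = -dx_j ∧ dx_i and dx_i ∧ dx_i = 0. For each pair (i, j) with i < j, the coefficient of dx_i ∧ dx_j in alpha ∧ beta is (alpha_i * beta_j - alpha_j * beta_i). Collecting: alpha ∧ beta = (4*y) dx ∧ dy.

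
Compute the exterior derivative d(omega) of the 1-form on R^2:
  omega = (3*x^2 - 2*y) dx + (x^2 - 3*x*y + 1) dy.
d(omega) = (2*x - 3*y + 2) dx ∧ dy

For a 1-form omega = sum_i f_i dx_i, the exterior derivative is
  d(omega) = sum_{i < j} (∂f_j/∂x_i - ∂f_i/∂x_j) dx_i ∧ dx_j.
  coefficient of dx ∧ dy: ∂f_2/∂x - ∂f_1/∂y = ∂(x^2 - 3*x*y + 1)/∂x - ∂(3*x^2 - 2*y)/∂y = 2*x - 3*y + 2
Assembling: d(omega) = (2*x - 3*y + 2) dx ∧ dy.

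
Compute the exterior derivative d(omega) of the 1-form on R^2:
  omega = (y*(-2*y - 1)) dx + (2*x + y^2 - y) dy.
d(omega) = (4*y + 3) dx ∧ dy

For a 1-form omega = sum_i f_i dx_i, the exterior derivative is
  d(omega) = sum_{i < j} (∂f_j/∂x_i - ∂f_i/∂x_j) dx_i ∧ dx_j.
  coefficient of dx ∧ dy: ∂f_2/∂x - ∂f_1/∂y = ∂(2*x + y^2 - y)/∂x - ∂(y*(-2*y - 1))/∂y = 4*y + 3
Assembling: d(omega) = (4*y + 3) dx ∧ dy.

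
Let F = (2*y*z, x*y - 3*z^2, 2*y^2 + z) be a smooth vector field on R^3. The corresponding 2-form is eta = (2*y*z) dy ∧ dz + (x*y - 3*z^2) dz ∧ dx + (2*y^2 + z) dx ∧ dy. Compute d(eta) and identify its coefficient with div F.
d(eta) = (x + 1) dx ∧ dy ∧ dz; div F = x + 1

For a 2-form in R^3 of the form above, applying d gives a 3-form with coefficient ∂P/∂x + ∂Q/∂y + ∂R/∂z:
  ∂P/∂x = 0
  ∂Q/∂y = x
  ∂R/∂z = 1
Sum = x + 1, which is exactly div F.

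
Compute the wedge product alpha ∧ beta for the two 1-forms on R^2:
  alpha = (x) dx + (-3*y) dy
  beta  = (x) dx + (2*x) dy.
alpha ∧ beta = (x*(2*x + 3*y)) dx ∧ dy

Distribute the wedge, using dx_i ∧ dx_j = -dx_j ∧ dx_i and dx_i ∧ dx_i = 0. For each pair (i, j) with i < j, the coefficient of dx_i ∧ dx_j in alpha ∧ beta is (alpha_i * beta_j - alpha_j * beta_i). Collecting: alpha ∧ beta = (x*(2*x + 3*y)) dx ∧ dy.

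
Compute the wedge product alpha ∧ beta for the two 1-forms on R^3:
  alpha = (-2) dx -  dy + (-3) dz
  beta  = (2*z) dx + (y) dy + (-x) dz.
alpha ∧ beta = (-2*y + 2*z) dx ∧ dy + (2*x + 6*z) dx ∧ dz + (x + 3*y) dy ∧ dz

Distribute the wedge, using dx_i ∧ dx_j = -dx_j ∧ dx_i and dx_i ∧ dx_i = 0. For each pair (i, j) with i < j, the coefficient of dx_i ∧ dx_j in alpha ∧ beta is (alpha_i * beta_j - alpha_j * beta_i). Collecting: alpha ∧ beta = (-2*y + 2*z) dx ∧ dy + (2*x + 6*z) dx ∧ dz + (x + 3*y) dy ∧ dz.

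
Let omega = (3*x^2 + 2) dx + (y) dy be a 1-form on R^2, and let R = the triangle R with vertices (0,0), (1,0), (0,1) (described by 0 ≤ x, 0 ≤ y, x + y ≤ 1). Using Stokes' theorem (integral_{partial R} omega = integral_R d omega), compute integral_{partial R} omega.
integral_(partial R) omega = 0

Stokes: integral_partial_R omega = integral_R d omega with d omega = (∂Q/∂x - ∂P/∂y) dx ∧ dy.
  ∂Q/∂x = 0
  ∂P/∂y = 0
  integrand = ∂Q/∂x - ∂P/∂y = 0.
Integrating over R: integral_0^1 integral_0^{1-x} (0) dy dx = 0.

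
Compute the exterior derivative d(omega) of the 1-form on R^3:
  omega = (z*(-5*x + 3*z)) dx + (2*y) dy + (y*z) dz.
d(omega) = (5*x - 6*z) dx ∧ dz + (z) dy ∧ dz

For a 1-form omega = sum_i f_i dx_i, the exterior derivative is
  d(omega) = sum_{i < j} (∂f_j/∂x_i - ∂f_i/∂x_j) dx_i ∧ dx_j.
  coefficient of dx ∧ dz: ∂f_3/∂x - ∂f_1/∂z = ∂(y*z)/∂x - ∂(z*(-5*x + 3*z))/∂z = 5*x - 6*z
  coefficient of dy ∧ dz: ∂f_3/∂y - ∂f_2/∂z = ∂(y*z)/∂y - ∂(2*y)/∂z = z
Assembling: d(omega) = (5*x - 6*z) dx ∧ dz + (z) dy ∧ dz.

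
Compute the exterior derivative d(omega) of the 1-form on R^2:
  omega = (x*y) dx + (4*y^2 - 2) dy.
d(omega) = (-x) dx ∧ dy

For a 1-form omega = sum_i f_i dx_i, the exterior derivative is
  d(omega) = sum_{i < j} (∂f_j/∂x_i - ∂f_i/∂x_j) dx_i ∧ dx_j.
  coefficient of dx ∧ dy: ∂f_2/∂x - ∂f_1/∂y = ∂(4*y^2 - 2)/∂x - ∂(x*y)/∂y = -x
Assembling: d(omega) = (-x) dx ∧ dy.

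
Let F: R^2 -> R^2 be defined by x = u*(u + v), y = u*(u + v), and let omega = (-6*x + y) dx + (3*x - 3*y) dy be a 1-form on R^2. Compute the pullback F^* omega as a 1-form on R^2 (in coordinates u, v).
F^* omega = (5*u*(-2*u^2 - 3*u*v - v^2)) du + (5*u^2*(-u - v)) dv

Using F^*(f dg) = (f ∘ F) d(g ∘ F), substitute each coordinate x_i by F_i(u, v) in f_i, and replace dx_i by d F_i = (∂F_i/∂u) du + (∂F_i/∂v) dv.
  For the x component: f_1(F) = 5*u*(-u - v); d F_1 = (2*u + v) du + (u) dv
  For the y component: f_2(F) = 0; d F_2 = (2*u + v) du + (u) dv
Combining and collecting du, dv coefficients:
  coeff of du: 5*u*(-2*u^2 - 3*u*v - v^2)
  coeff of dv: 5*u^2*(-u - v)
F^* omega = (5*u*(-2*u^2 - 3*u*v - v^2)) du + (5*u^2*(-u - v)) dv.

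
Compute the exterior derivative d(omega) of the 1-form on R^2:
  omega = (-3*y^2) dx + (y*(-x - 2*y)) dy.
d(omega) = (5*y) dx ∧ dy

For a 1-form omega = sum_i f_i dx_i, the exterior derivative is
  d(omega) = sum_{i < j} (∂f_j/∂x_i - ∂f_i/∂x_j) dx_i ∧ dx_j.
  coefficient of dx ∧ dy: ∂f_2/∂x - ∂f_1/∂y = ∂(y*(-x - 2*y))/∂x - ∂(-3*y^2)/∂y = 5*y
Assembling: d(omega) = (5*y) dx ∧ dy.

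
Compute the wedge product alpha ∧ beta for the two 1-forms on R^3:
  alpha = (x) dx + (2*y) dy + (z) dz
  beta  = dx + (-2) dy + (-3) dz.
alpha ∧ beta = (-2*x - 2*y) dx ∧ dy + (-3*x - z) dx ∧ dz + (-6*y + 2*z) dy ∧ dz

Distribute the wedge, using dx_i ∧ dx_j = -dx_j ∧ dx_i and dx_i ∧ dx_i = 0. For each pair (i, j) with i < j, the coefficient of dx_i ∧ dx_j in alpha ∧ beta is (alpha_i * beta_j - alpha_j * beta_i). Collecting: alpha ∧ beta = (-2*x - 2*y) dx ∧ dy + (-3*x - z) dx ∧ dz + (-6*y + 2*z) dy ∧ dz.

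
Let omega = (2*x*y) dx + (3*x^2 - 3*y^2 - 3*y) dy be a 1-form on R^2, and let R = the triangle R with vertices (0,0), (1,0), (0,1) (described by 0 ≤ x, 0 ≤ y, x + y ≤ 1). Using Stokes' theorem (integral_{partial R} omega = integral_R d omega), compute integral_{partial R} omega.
integral_(partial R) omega = 2/3

Stokes: integral_partial_R omega = integral_R d omega with d omega = (∂Q/∂x - ∂P/∂y) dx ∧ dy.
  ∂Q/∂x = 6*x
  ∂P/∂y = 2*x
  integrand = ∂Q/∂x - ∂P/∂y = 4*x.
Integrating over R: integral_0^1 integral_0^{1-x} (4*x) dy dx = 2/3.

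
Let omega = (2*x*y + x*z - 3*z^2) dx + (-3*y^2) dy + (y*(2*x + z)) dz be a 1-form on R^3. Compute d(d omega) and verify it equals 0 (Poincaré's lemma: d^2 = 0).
d(d omega) = 0

Step 1: d omega = sum_{i<j} (∂f_j/∂x_i - ∂f_i/∂x_j) dx_i ∧ dx_j:
  coeff of dx ∧ dy: -2*x
  coeff of dx ∧ dz: -x + 2*y + 6*z
  coeff of dy ∧ dz: 2*x + z
Step 2: Apply d again to each 2-form coefficient. The only possible 3-form in R^3 is dx ∧ dy ∧ dz, with coefficient
  ∂(coeff of dy∧dz)/∂x - ∂(coeff of dx∧dz)/∂y + ∂(coeff of dx∧dy)/∂z
  = ∂/∂x (2*x + z) - ∂/∂y (-x + 2*y + 6*z) + ∂/∂z (-2*x).
Each of these terms simplifies to sums of mixed partials that cancel in pairs. The result is 0 (by equality of mixed partials for smooth functions — Schwarz / Clairaut).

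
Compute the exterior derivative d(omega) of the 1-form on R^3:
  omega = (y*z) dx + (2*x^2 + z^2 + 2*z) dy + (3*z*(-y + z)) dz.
d(omega) = (4*x - z) dx ∧ dy + (-y) dx ∧ dz + (-5*z - 2) dy ∧ dz

For a 1-form omega = sum_i f_i dx_i, the exterior derivative is
  d(omega) = sum_{i < j} (∂f_j/∂x_i - ∂f_i/∂x_j) dx_i ∧ dx_j.
  coefficient of dx ∧ dy: ∂f_2/∂x - ∂f_1/∂y = ∂(2*x^2 + z^2 + 2*z)/∂x - ∂(y*z)/∂y = 4*x - z
  coefficient of dx ∧ dz: ∂f_3/∂x - ∂f_1/∂z = ∂(3*z*(-y + z))/∂x - ∂(y*z)/∂z = -y
  coefficient of dy ∧ dz: ∂f_3/∂y - ∂f_2/∂z = ∂(3*z*(-y + z))/∂y - ∂(2*x^2 + z^2 + 2*z)/∂z = -5*z - 2
Assembling: d(omega) = (4*x - z) dx ∧ dy + (-y) dx ∧ dz + (-5*z - 2) dy ∧ dz.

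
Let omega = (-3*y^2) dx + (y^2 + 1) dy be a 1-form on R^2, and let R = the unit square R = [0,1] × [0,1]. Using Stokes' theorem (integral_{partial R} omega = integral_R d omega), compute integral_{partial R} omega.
integral_(partial R) omega = 3

Stokes: integral_partial_R omega = integral_R d omega with d omega = (∂Q/∂x - ∂P/∂y) dx ∧ dy.
  ∂Q/∂x = 0
  ∂P/∂y = -6*y
  integrand = ∂Q/∂x - ∂P/∂y = 6*y.
Integrating over R: integral_0^1 integral_0^1 (6*y) dx dy = 3.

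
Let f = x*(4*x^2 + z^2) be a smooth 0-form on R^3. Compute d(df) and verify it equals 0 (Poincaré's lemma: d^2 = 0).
d(df) = 0

Step 1: df = sum_i (∂f/∂x_i) dx_i = (12*x^2 + z^2) dx + (0) dy + (2*x*z) dz.
Step 2: Apply d again. Using the 1-form formula, the coefficient of dx ∧ dy in d(df) is ∂^2 f/∂x ∂y - ∂^2 f/∂y ∂x = (0) - (0) = 0 (equality of mixed partials for smooth f).
Similarly for dx ∧ dz and dy ∧ dz — all coefficients vanish. So d(df) = 0.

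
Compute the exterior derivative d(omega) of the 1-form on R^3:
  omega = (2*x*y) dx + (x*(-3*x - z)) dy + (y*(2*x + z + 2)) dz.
d(omega) = (-8*x - z) dx ∧ dy + (2*y) dx ∧ dz + (3*x + z + 2) dy ∧ dz

For a 1-form omega = sum_i f_i dx_i, the exterior derivative is
  d(omega) = sum_{i < j} (∂f_j/∂x_i - ∂f_i/∂x_j) dx_i ∧ dx_j.
  coefficient of dx ∧ dy: ∂f_2/∂x - ∂f_1/∂y = ∂(x*(-3*x - z))/∂x - ∂(2*x*y)/∂y = -8*x - z
  coefficient of dx ∧ dz: ∂f_3/∂x - ∂f_1/∂z = ∂(y*(2*x + z + 2))/∂x - ∂(2*x*y)/∂z = 2*y
  coefficient of dy ∧ dz: ∂f_3/∂y - ∂f_2/∂z = ∂(y*(2*x + z + 2))/∂y - ∂(x*(-3*x - z))/∂z = 3*x + z + 2
Assembling: d(omega) = (-8*x - z) dx ∧ dy + (2*y) dx ∧ dz + (3*x + z + 2) dy ∧ dz.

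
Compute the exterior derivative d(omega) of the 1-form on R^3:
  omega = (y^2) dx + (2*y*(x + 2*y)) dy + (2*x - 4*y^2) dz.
d(omega) = (2) dx ∧ dz + (-8*y) dy ∧ dz

For a 1-form omega = sum_i f_i dx_i, the exterior derivative is
  d(omega) = sum_{i < j} (∂f_j/∂x_i - ∂f_i/∂x_j) dx_i ∧ dx_j.
  coefficient of dx ∧ dz: ∂f_3/∂x - ∂f_1/∂z = ∂(2*x - 4*y^2)/∂x - ∂(y^2)/∂z = 2
  coefficient of dy ∧ dz: ∂f_3/∂y - ∂f_2/∂z = ∂(2*x - 4*y^2)/∂y - ∂(2*y*(x + 2*y))/∂z = -8*y
Assembling: d(omega) = (2) dx ∧ dz + (-8*y) dy ∧ dz.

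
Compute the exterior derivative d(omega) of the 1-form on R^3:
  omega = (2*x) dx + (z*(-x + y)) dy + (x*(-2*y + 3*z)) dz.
d(omega) = (-z) dx ∧ dy + (-2*y + 3*z) dx ∧ dz + (-x - y) dy ∧ dz

For a 1-form omega = sum_i f_i dx_i, the exterior derivative is
  d(omega) = sum_{i < j} (∂f_j/∂x_i - ∂f_i/∂x_j) dx_i ∧ dx_j.
  coefficient of dx ∧ dy: ∂f_2/∂x - ∂f_1/∂y = ∂(z*(-x + y))/∂x - ∂(2*x)/∂y = -z
  coefficient of dx ∧ dz: ∂f_3/∂x - ∂f_1/∂z = ∂(x*(-2*y + 3*z))/∂x - ∂(2*x)/∂z = -2*y + 3*z
  coefficient of dy ∧ dz: ∂f_3/∂y - ∂f_2/∂z = ∂(x*(-2*y + 3*z))/∂y - ∂(z*(-x + y))/∂z = -x - y
Assembling: d(omega) = (-z) dx ∧ dy + (-2*y + 3*z) dx ∧ dz + (-x - y) dy ∧ dz.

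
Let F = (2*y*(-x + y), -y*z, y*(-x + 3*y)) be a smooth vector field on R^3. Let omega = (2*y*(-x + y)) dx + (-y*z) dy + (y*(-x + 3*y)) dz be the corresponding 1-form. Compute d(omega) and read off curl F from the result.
d(omega) = (-x + 7*y) dy ∧ dz + (y) dz ∧ dx + (2*x - 4*y) dx ∧ dy; curl F = (-x + 7*y, y, 2*x - 4*y)

d omega = sum_{i<j} (∂f_j/∂x_i - ∂f_i/∂x_j) dx_i ∧ dx_j. Under the identification (dy ∧ dz, dz ∧ dx, dx ∧ dy) ↔ (e_x, e_y, e_z), the coefficients are exactly the components of curl F. Compute:
  ∂R/∂y - ∂Q/∂z = (-x + 6*y) - (-y) = -x + 7*y
  ∂P/∂z - ∂R/∂x = (0) - (-y) = y
  ∂Q/∂x - ∂P/∂y = (0) - (-2*x + 4*y) = 2*x - 4*y.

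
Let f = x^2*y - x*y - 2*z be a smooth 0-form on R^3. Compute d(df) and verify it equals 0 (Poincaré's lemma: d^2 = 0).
d(df) = 0

Step 1: df = sum_i (∂f/∂x_i) dx_i = (y*(2*x - 1)) dx + (x*(x - 1)) dy + (-2) dz.
Step 2: Apply d again. Using the 1-form formula, the coefficient of dx ∧ dy in d(df) is ∂^2 f/∂x ∂y - ∂^2 f/∂y ∂x = (2*x - 1) - (2*x - 1) = 0 (equality of mixed partials for smooth f).
Similarly for dx ∧ dz and dy ∧ dz — all coefficients vanish. So d(df) = 0.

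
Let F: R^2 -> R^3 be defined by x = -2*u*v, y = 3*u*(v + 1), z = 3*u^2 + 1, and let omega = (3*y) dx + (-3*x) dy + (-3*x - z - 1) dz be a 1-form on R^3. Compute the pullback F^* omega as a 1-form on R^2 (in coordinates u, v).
F^* omega = (6*u*(-3*u^2 + 6*u*v - 2)) du + (-18*u^2) dv

Using F^*(f dg) = (f ∘ F) d(g ∘ F), substitute each coordinate x_i by F_i(u, v) in f_i, and replace dx_i by d F_i = (∂F_i/∂u) du + (∂F_i/∂v) dv.
  For the x component: f_1(F) = 9*u*(v + 1); d F_1 = (-2*v) du + (-2*u) dv
  For the y component: f_2(F) = 6*u*v; d F_2 = (3*v + 3) du + (3*u) dv
  For the z component: f_3(F) = -3*u^2 + 6*u*v - 2; d F_3 = (6*u) du + (0) dv
Combining and collecting du, dv coefficients:
  coeff of du: 6*u*(-3*u^2 + 6*u*v - 2)
  coeff of dv: -18*u^2
F^* omega = (6*u*(-3*u^2 + 6*u*v - 2)) du + (-18*u^2) dv.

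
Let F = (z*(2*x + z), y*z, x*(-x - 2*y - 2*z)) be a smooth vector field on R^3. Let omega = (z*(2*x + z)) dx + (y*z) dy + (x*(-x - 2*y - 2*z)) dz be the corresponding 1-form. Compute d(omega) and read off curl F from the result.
d(omega) = (-2*x - y) dy ∧ dz + (4*x + 2*y + 4*z) dz ∧ dx + (0) dx ∧ dy; curl F = (-2*x - y, 4*x + 2*y + 4*z, 0)

d omega = sum_{i<j} (∂f_j/∂x_i - ∂f_i/∂x_j) dx_i ∧ dx_j. Under the identification (dy ∧ dz, dz ∧ dx, dx ∧ dy) ↔ (e_x, e_y, e_z), the coefficients are exactly the components of curl F. Compute:
  ∂R/∂y - ∂Q/∂z = (-2*x) - (y) = -2*x - y
  ∂P/∂z - ∂R/∂x = (2*x + 2*z) - (-2*x - 2*y - 2*z) = 4*x + 2*y + 4*z
  ∂Q/∂x - ∂P/∂y = (0) - (0) = 0.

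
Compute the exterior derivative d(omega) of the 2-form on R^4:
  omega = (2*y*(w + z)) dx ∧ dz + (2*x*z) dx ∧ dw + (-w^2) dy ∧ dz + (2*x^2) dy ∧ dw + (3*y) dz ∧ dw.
d(omega) = (-2*w - 2*z) dx ∧ dy ∧ dz + (-2*x + 2*y) dx ∧ dz ∧ dw + (3 - 2*w) dy ∧ dz ∧ dw + (4*x) dx ∧ dy ∧ dw

For a 2-form omega = sum_{i<j} g_{ij} dx_i ∧ dx_j, the exterior derivative is
  d(omega) = sum_{i<j} d(g_{ij}) ∧ dx_i ∧ dx_j = sum_{i<j, k} (∂g_{ij}/∂x_k) dx_k ∧ dx_i ∧ dx_j.
Expand each term, using dx_k ∧ dx_i ∧ dx_j = sgn(permutation) dx_{(a)} ∧ dx_{(b)} ∧ dx_{(c)} with (a < b < c) sorted:
  d(2*y*(w + z)) includes (∂/∂y)(2*y*(w + z)) dy = (2*w + 2*z) dy, which multiplied by dx ∧ dz gives (-2*w - 2*z) dx ∧ dy ∧ dz
  d(2*y*(w + z)) includes (∂/∂w)(2*y*(w + z)) dw = (2*y) dw, which multiplied by dx ∧ dz gives (2*y) dx ∧ dz ∧ dw
  d(2*x*z) includes (∂/∂z)(2*x*z) dz = (2*x) dz, which multiplied by dx ∧ dw gives (-2*x) dx ∧ dz ∧ dw
  d(-w^2) includes (∂/∂w)(-w^2) dw = (-2*w) dw, which multiplied by dy ∧ dz gives (-2*w) dy ∧ dz ∧ dw
  d(2*x^2) includes (∂/∂x)(2*x^2) dx = (4*x) dx, which multiplied by dy ∧ dw gives (4*x) dx ∧ dy ∧ dw
  d(3*y) includes (∂/∂y)(3*y) dy = (3) dy, which multiplied by dz ∧ dw gives (3) dy ∧ dz ∧ dw
Collecting like 3-forms: d(omega) = (-2*w - 2*z) dx ∧ dy ∧ dz + (-2*x + 2*y) dx ∧ dz ∧ dw + (3 - 2*w) dy ∧ dz ∧ dw + (4*x) dx ∧ dy ∧ dw.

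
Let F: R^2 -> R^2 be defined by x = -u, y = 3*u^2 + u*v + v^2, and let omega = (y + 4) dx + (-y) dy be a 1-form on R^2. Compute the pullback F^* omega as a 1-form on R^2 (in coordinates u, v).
F^* omega = (-18*u^3 - 9*u^2*v - 3*u^2 - 7*u*v^2 - u*v - v^3 - v^2 - 4) du + (-3*u^3 - 7*u^2*v - 3*u*v^2 - 2*v^3) dv

Using F^*(f dg) = (f ∘ F) d(g ∘ F), substitute each coordinate x_i by F_i(u, v) in f_i, and replace dx_i by d F_i = (∂F_i/∂u) du + (∂F_i/∂v) dv.
  For the x component: f_1(F) = 3*u^2 + u*v + v^2 + 4; d F_1 = (-1) du + (0) dv
  For the y component: f_2(F) = -3*u^2 - u*v - v^2; d F_2 = (6*u + v) du + (u + 2*v) dv
Combining and collecting du, dv coefficients:
  coeff of du: -18*u^3 - 9*u^2*v - 3*u^2 - 7*u*v^2 - u*v - v^3 - v^2 - 4
  coeff of dv: -3*u^3 - 7*u^2*v - 3*u*v^2 - 2*v^3
F^* omega = (-18*u^3 - 9*u^2*v - 3*u^2 - 7*u*v^2 - u*v - v^3 - v^2 - 4) du + (-3*u^3 - 7*u^2*v - 3*u*v^2 - 2*v^3) dv.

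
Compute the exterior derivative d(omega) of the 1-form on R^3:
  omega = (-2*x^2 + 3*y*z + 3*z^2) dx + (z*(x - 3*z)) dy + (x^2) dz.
d(omega) = (-2*z) dx ∧ dy + (2*x - 3*y - 6*z) dx ∧ dz + (-x + 6*z) dy ∧ dz

For a 1-form omega = sum_i f_i dx_i, the exterior derivative is
  d(omega) = sum_{i < j} (∂f_j/∂x_i - ∂f_i/∂x_j) dx_i ∧ dx_j.
  coefficient of dx ∧ dy: ∂f_2/∂x - ∂f_1/∂y = ∂(z*(x - 3*z))/∂x - ∂(-2*x^2 + 3*y*z + 3*z^2)/∂y = -2*z
  coefficient of dx ∧ dz: ∂f_3/∂x - ∂f_1/∂z = ∂(x^2)/∂x - ∂(-2*x^2 + 3*y*z + 3*z^2)/∂z = 2*x - 3*y - 6*z
  coefficient of dy ∧ dz: ∂f_3/∂y - ∂f_2/∂z = ∂(x^2)/∂y - ∂(z*(x - 3*z))/∂z = -x + 6*z
Assembling: d(omega) = (-2*z) dx ∧ dy + (2*x - 3*y - 6*z) dx ∧ dz + (-x + 6*z) dy ∧ dz.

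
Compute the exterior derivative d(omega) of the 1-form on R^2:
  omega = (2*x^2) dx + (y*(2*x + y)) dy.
d(omega) = (2*y) dx ∧ dy

For a 1-form omega = sum_i f_i dx_i, the exterior derivative is
  d(omega) = sum_{i < j} (∂f_j/∂x_i - ∂f_i/∂x_j) dx_i ∧ dx_j.
  coefficient of dx ∧ dy: ∂f_2/∂x - ∂f_1/∂y = ∂(y*(2*x + y))/∂x - ∂(2*x^2)/∂y = 2*y
Assembling: d(omega) = (2*y) dx ∧ dy.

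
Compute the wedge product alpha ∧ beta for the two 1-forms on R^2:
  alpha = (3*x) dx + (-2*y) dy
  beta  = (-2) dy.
alpha ∧ beta = (-6*x) dx ∧ dy

Distribute the wedge, using dx_i ∧ dx_j = -dx_j ∧ dx_i and dx_i ∧ dx_i = 0. For each pair (i, j) with i < j, the coefficient of dx_i ∧ dx_j in alpha ∧ beta is (alpha_i * beta_j - alpha_j * beta_i). Collecting: alpha ∧ beta = (-6*x) dx ∧ dy.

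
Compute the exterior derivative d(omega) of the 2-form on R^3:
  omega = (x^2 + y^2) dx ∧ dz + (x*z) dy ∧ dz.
d(omega) = (-2*y + z) dx ∧ dy ∧ dz

For a 2-form omega = sum_{i<j} g_{ij} dx_i ∧ dx_j, the exterior derivative is
  d(omega) = sum_{i<j} d(g_{ij}) ∧ dx_i ∧ dx_j = sum_{i<j, k} (∂g_{ij}/∂x_k) dx_k ∧ dx_i ∧ dx_j.
Expand each term, using dx_k ∧ dx_i ∧ dx_j = sgn(permutation) dx_{(a)} ∧ dx_{(b)} ∧ dx_{(c)} with (a < b < c) sorted:
  d(x^2 + y^2) includes (∂/∂y)(x^2 + y^2) dy = (2*y) dy, which multiplied by dx ∧ dz gives (-2*y) dx ∧ dy ∧ dz
  d(x*z) includes (∂/∂x)(x*z) dx = (z) dx, which multiplied by dy ∧ dz gives (z) dx ∧ dy ∧ dz
Collecting like 3-forms: d(omega) = (-2*y + z) dx ∧ dy ∧ dz.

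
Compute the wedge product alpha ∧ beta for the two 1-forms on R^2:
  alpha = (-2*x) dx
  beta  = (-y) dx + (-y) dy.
alpha ∧ beta = (2*x*y) dx ∧ dy

Distribute the wedge, using dx_i ∧ dx_j = -dx_j ∧ dx_i and dx_i ∧ dx_i = 0. For each pair (i, j) with i < j, the coefficient of dx_i ∧ dx_j in alpha ∧ beta is (alpha_i * beta_j - alpha_j * beta_i). Collecting: alpha ∧ beta = (2*x*y) dx ∧ dy.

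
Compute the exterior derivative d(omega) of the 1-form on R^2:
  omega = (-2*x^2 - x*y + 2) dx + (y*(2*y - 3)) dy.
d(omega) = (x) dx ∧ dy

For a 1-form omega = sum_i f_i dx_i, the exterior derivative is
  d(omega) = sum_{i < j} (∂f_j/∂x_i - ∂f_i/∂x_j) dx_i ∧ dx_j.
  coefficient of dx ∧ dy: ∂f_2/∂x - ∂f_1/∂y = ∂(y*(2*y - 3))/∂x - ∂(-2*x^2 - x*y + 2)/∂y = x
Assembling: d(omega) = (x) dx ∧ dy.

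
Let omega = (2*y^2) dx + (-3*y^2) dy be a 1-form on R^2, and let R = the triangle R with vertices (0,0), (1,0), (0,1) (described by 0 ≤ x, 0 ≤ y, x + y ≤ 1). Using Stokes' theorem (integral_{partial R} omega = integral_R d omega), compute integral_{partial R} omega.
integral_(partial R) omega = -2/3

Stokes: integral_partial_R omega = integral_R d omega with d omega = (∂Q/∂x - ∂P/∂y) dx ∧ dy.
  ∂Q/∂x = 0
  ∂P/∂y = 4*y
  integrand = ∂Q/∂x - ∂P/∂y = -4*y.
Integrating over R: integral_0^1 integral_0^{1-x} (-4*y) dy dx = -2/3.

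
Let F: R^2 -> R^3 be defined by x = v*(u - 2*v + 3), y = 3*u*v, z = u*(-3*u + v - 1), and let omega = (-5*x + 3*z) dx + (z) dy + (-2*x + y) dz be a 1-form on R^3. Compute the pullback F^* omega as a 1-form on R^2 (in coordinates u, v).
F^* omega = (v*(-24*u^2 - 22*u*v + 29*u + 14*v^2 - 25*v + 6)) du + (-18*u^3 + 38*u^2*v - 33*u^2 + 22*u*v^2 - 15*u*v - 9*u - 40*v^3 + 90*v^2 - 45*v) dv

Using F^*(f dg) = (f ∘ F) d(g ∘ F), substitute each coordinate x_i by F_i(u, v) in f_i, and replace dx_i by d F_i = (∂F_i/∂u) du + (∂F_i/∂v) dv.
  For the x component: f_1(F) = -9*u^2 - 2*u*v - 3*u + 10*v^2 - 15*v; d F_1 = (v) du + (u - 4*v + 3) dv
  For the y component: f_2(F) = u*(-3*u + v - 1); d F_2 = (3*v) du + (3*u) dv
  For the z component: f_3(F) = v*(u + 4*v - 6); d F_3 = (-6*u + v - 1) du + (u) dv
Combining and collecting du, dv coefficients:
  coeff of du: v*(-24*u^2 - 22*u*v + 29*u + 14*v^2 - 25*v + 6)
  coeff of dv: -18*u^3 + 38*u^2*v - 33*u^2 + 22*u*v^2 - 15*u*v - 9*u - 40*v^3 + 90*v^2 - 45*v
F^* omega = (v*(-24*u^2 - 22*u*v + 29*u + 14*v^2 - 25*v + 6)) du + (-18*u^3 + 38*u^2*v - 33*u^2 + 22*u*v^2 - 15*u*v - 9*u - 40*v^3 + 90*v^2 - 45*v) dv.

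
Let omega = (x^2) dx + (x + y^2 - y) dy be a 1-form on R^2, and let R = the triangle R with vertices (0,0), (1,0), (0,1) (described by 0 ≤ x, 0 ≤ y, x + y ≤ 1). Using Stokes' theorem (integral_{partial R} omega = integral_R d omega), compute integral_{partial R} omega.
integral_(partial R) omega = 1/2

Stokes: integral_partial_R omega = integral_R d omega with d omega = (∂Q/∂x - ∂P/∂y) dx ∧ dy.
  ∂Q/∂x = 1
  ∂P/∂y = 0
  integrand = ∂Q/∂x - ∂P/∂y = 1.
Integrating over R: integral_0^1 integral_0^{1-x} (1) dy dx = 1/2.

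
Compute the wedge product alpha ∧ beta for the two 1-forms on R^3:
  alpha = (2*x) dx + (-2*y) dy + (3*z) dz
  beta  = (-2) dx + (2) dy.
alpha ∧ beta = (4*x - 4*y) dx ∧ dy + (6*z) dx ∧ dz + (-6*z) dy ∧ dz

Distribute the wedge, using dx_i ∧ dx_j = -dx_j ∧ dx_i and dx_i ∧ dx_i = 0. For each pair (i, j) with i < j, the coefficient of dx_i ∧ dx_j in alpha ∧ beta is (alpha_i * beta_j - alpha_j * beta_i). Collecting: alpha ∧ beta = (4*x - 4*y) dx ∧ dy + (6*z) dx ∧ dz + (-6*z) dy ∧ dz.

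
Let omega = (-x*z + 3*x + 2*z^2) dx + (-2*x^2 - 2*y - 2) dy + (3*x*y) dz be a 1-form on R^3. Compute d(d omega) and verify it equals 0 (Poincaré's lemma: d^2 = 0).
d(d omega) = 0

Step 1: d omega = sum_{i<j} (∂f_j/∂x_i - ∂f_i/∂x_j) dx_i ∧ dx_j:
  coeff of dx ∧ dy: -4*x
  coeff of dx ∧ dz: x + 3*y - 4*z
  coeff of dy ∧ dz: 3*x
Step 2: Apply d again to each 2-form coefficient. The only possible 3-form in R^3 is dx ∧ dy ∧ dz, with coefficient
  ∂(coeff of dy∧dz)/∂x - ∂(coeff of dx∧dz)/∂y + ∂(coeff of dx∧dy)/∂z
  = ∂/∂x (3*x) - ∂/∂y (x + 3*y - 4*z) + ∂/∂z (-4*x).
Each of these terms simplifies to sums of mixed partials that cancel in pairs. The result is 0 (by equality of mixed partials for smooth functions — Schwarz / Clairaut).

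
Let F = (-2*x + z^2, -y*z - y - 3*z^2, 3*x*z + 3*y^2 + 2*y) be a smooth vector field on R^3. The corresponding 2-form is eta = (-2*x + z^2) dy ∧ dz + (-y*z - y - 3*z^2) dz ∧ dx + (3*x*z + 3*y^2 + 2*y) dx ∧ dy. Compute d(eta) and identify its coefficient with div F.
d(eta) = (3*x - z - 3) dx ∧ dy ∧ dz; div F = 3*x - z - 3

For a 2-form in R^3 of the form above, applying d gives a 3-form with coefficient ∂P/∂x + ∂Q/∂y + ∂R/∂z:
  ∂P/∂x = -2
  ∂Q/∂y = -z - 1
  ∂R/∂z = 3*x
Sum = 3*x - z - 3, which is exactly div F.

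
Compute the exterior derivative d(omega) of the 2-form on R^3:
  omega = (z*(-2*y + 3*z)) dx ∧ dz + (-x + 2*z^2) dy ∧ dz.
d(omega) = (2*z - 1) dx ∧ dy ∧ dz

For a 2-form omega = sum_{i<j} g_{ij} dx_i ∧ dx_j, the exterior derivative is
  d(omega) = sum_{i<j} d(g_{ij}) ∧ dx_i ∧ dx_j = sum_{i<j, k} (∂g_{ij}/∂x_k) dx_k ∧ dx_i ∧ dx_j.
Expand each term, using dx_k ∧ dx_i ∧ dx_j = sgn(permutation) dx_{(a)} ∧ dx_{(b)} ∧ dx_{(c)} with (a < b < c) sorted:
  d(z*(-2*y + 3*z)) includes (∂/∂y)(z*(-2*y + 3*z)) dy = (-2*z) dy, which multiplied by dx ∧ dz gives (2*z) dx ∧ dy ∧ dz
  d(-x + 2*z^2) includes (∂/∂x)(-x + 2*z^2) dx = (-1) dx, which multiplied by dy ∧ dz gives (-1) dx ∧ dy ∧ dz
Collecting like 3-forms: d(omega) = (2*z - 1) dx ∧ dy ∧ dz.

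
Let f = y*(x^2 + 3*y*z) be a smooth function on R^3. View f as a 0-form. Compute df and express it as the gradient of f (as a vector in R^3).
df = (2*x*y) dx + (x^2 + 6*y*z) dy + (3*y^2) dz; grad f = (2*x*y, x^2 + 6*y*z, 3*y^2)

For a 0-form f, d f = (∂f/∂x) dx + (∂f/∂y) dy + (∂f/∂z) dz. The components of the vector representation are exactly the entries of grad f in Cartesian coordinates:
  ∂f/∂x = 2*x*y
  ∂f/∂y = x^2 + 6*y*z
  ∂f/∂z = 3*y^2.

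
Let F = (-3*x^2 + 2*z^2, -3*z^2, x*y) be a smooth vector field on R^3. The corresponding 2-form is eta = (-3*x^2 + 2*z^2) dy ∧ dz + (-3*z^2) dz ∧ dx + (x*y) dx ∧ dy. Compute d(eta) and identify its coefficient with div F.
d(eta) = (-6*x) dx ∧ dy ∧ dz; div F = -6*x

For a 2-form in R^3 of the form above, applying d gives a 3-form with coefficient ∂P/∂x + ∂Q/∂y + ∂R/∂z:
  ∂P/∂x = -6*x
  ∂Q/∂y = 0
  ∂R/∂z = 0
Sum = -6*x, which is exactly div F.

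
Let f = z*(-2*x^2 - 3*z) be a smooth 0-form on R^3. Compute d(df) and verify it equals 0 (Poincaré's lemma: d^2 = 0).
d(df) = 0

Step 1: df = sum_i (∂f/∂x_i) dx_i = (-4*x*z) dx + (0) dy + (-2*x^2 - 6*z) dz.
Step 2: Apply d again. Using the 1-form formula, the coefficient of dx ∧ dy in d(df) is ∂^2 f/∂x ∂y - ∂^2 f/∂y ∂x = (0) - (0) = 0 (equality of mixed partials for smooth f).
Similarly for dx ∧ dz and dy ∧ dz — all coefficients vanish. So d(df) = 0.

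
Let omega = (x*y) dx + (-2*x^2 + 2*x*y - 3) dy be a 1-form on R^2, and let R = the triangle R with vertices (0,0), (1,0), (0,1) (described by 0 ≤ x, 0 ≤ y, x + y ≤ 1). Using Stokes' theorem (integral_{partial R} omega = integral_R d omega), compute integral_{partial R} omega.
integral_(partial R) omega = -1/2

Stokes: integral_partial_R omega = integral_R d omega with d omega = (∂Q/∂x - ∂P/∂y) dx ∧ dy.
  ∂Q/∂x = -4*x + 2*y
  ∂P/∂y = x
  integrand = ∂Q/∂x - ∂P/∂y = -5*x + 2*y.
Integrating over R: integral_0^1 integral_0^{1-x} (-5*x + 2*y) dy dx = -1/2.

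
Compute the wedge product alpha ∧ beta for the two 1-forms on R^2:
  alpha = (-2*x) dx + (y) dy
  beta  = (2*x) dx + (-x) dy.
alpha ∧ beta = (2*x*(x - y)) dx ∧ dy

Distribute the wedge, using dx_i ∧ dx_j = -dx_j ∧ dx_i and dx_i ∧ dx_i = 0. For each pair (i, j) with i < j, the coefficient of dx_i ∧ dx_j in alpha ∧ beta is (alpha_i * beta_j - alpha_j * beta_i). Collecting: alpha ∧ beta = (2*x*(x - y)) dx ∧ dy.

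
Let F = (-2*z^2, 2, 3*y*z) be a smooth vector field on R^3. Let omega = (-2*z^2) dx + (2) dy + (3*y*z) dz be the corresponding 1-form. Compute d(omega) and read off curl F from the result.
d(omega) = (3*z) dy ∧ dz + (-4*z) dz ∧ dx + (0) dx ∧ dy; curl F = (3*z, -4*z, 0)

d omega = sum_{i<j} (∂f_j/∂x_i - ∂f_i/∂x_j) dx_i ∧ dx_j. Under the identification (dy ∧ dz, dz ∧ dx, dx ∧ dy) ↔ (e_x, e_y, e_z), the coefficients are exactly the components of curl F. Compute:
  ∂R/∂y - ∂Q/∂z = (3*z) - (0) = 3*z
  ∂P/∂z - ∂R/∂x = (-4*z) - (0) = -4*z
  ∂Q/∂x - ∂P/∂y = (0) - (0) = 0.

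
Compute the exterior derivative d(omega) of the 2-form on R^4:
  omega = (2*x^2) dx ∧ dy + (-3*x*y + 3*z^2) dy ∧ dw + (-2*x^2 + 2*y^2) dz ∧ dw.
d(omega) = (-3*y) dx ∧ dy ∧ dw + (4*y - 6*z) dy ∧ dz ∧ dw + (-4*x) dx ∧ dz ∧ dw

For a 2-form omega = sum_{i<j} g_{ij} dx_i ∧ dx_j, the exterior derivative is
  d(omega) = sum_{i<j} d(g_{ij}) ∧ dx_i ∧ dx_j = sum_{i<j, k} (∂g_{ij}/∂x_k) dx_k ∧ dx_i ∧ dx_j.
Expand each term, using dx_k ∧ dx_i ∧ dx_j = sgn(permutation) dx_{(a)} ∧ dx_{(b)} ∧ dx_{(c)} with (a < b < c) sorted:
  d(-3*x*y + 3*z^2) includes (∂/∂x)(-3*x*y + 3*z^2) dx = (-3*y) dx, which multiplied by dy ∧ dw gives (-3*y) dx ∧ dy ∧ dw
  d(-3*x*y + 3*z^2) includes (∂/∂z)(-3*x*y + 3*z^2) dz = (6*z) dz, which multiplied by dy ∧ dw gives (-6*z) dy ∧ dz ∧ dw
  d(-2*x^2 + 2*y^2) includes (∂/∂x)(-2*x^2 + 2*y^2) dx = (-4*x) dx, which multiplied by dz ∧ dw gives (-4*x) dx ∧ dz ∧ dw
  d(-2*x^2 + 2*y^2) includes (∂/∂y)(-2*x^2 + 2*y^2) dy = (4*y) dy, which multiplied by dz ∧ dw gives (4*y) dy ∧ dz ∧ dw
Collecting like 3-forms: d(omega) = (-3*y) dx ∧ dy ∧ dw + (4*y - 6*z) dy ∧ dz ∧ dw + (-4*x) dx ∧ dz ∧ dw.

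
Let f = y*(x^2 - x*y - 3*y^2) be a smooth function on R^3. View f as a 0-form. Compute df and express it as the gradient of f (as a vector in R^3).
df = (y*(2*x - y)) dx + (x^2 - 2*x*y - 9*y^2) dy + (0) dz; grad f = (y*(2*x - y), x^2 - 2*x*y - 9*y^2, 0)

For a 0-form f, d f = (∂f/∂x) dx + (∂f/∂y) dy + (∂f/∂z) dz. The components of the vector representation are exactly the entries of grad f in Cartesian coordinates:
  ∂f/∂x = y*(2*x - y)
  ∂f/∂y = x^2 - 2*x*y - 9*y^2
  ∂f/∂z = 0.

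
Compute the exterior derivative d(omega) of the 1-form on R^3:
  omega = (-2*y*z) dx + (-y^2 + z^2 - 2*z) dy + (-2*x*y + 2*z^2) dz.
d(omega) = (2*z) dx ∧ dy + (-2*x - 2*z + 2) dy ∧ dz

For a 1-form omega = sum_i f_i dx_i, the exterior derivative is
  d(omega) = sum_{i < j} (∂f_j/∂x_i - ∂f_i/∂x_j) dx_i ∧ dx_j.
  coefficient of dx ∧ dy: ∂f_2/∂x - ∂f_1/∂y = ∂(-y^2 + z^2 - 2*z)/∂x - ∂(-2*y*z)/∂y = 2*z
  coefficient of dy ∧ dz: ∂f_3/∂y - ∂f_2/∂z = ∂(-2*x*y + 2*z^2)/∂y - ∂(-y^2 + z^2 - 2*z)/∂z = -2*x - 2*z + 2
Assembling: d(omega) = (2*z) dx ∧ dy + (-2*x - 2*z + 2) dy ∧ dz.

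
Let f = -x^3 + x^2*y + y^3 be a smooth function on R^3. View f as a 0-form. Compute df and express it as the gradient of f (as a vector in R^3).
df = (x*(-3*x + 2*y)) dx + (x^2 + 3*y^2) dy + (0) dz; grad f = (x*(-3*x + 2*y), x^2 + 3*y^2, 0)

For a 0-form f, d f = (∂f/∂x) dx + (∂f/∂y) dy + (∂f/∂z) dz. The components of the vector representation are exactly the entries of grad f in Cartesian coordinates:
  ∂f/∂x = x*(-3*x + 2*y)
  ∂f/∂y = x^2 + 3*y^2
  ∂f/∂z = 0.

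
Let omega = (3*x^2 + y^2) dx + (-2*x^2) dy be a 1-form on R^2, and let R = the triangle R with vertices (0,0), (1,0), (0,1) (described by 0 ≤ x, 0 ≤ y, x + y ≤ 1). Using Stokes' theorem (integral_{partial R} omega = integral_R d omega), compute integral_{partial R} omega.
integral_(partial R) omega = -1

Stokes: integral_partial_R omega = integral_R d omega with d omega = (∂Q/∂x - ∂P/∂y) dx ∧ dy.
  ∂Q/∂x = -4*x
  ∂P/∂y = 2*y
  integrand = ∂Q/∂x - ∂P/∂y = -4*x - 2*y.
Integrating over R: integral_0^1 integral_0^{1-x} (-4*x - 2*y) dy dx = -1.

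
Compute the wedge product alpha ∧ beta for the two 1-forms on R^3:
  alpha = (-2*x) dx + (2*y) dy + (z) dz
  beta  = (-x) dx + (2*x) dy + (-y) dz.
alpha ∧ beta = (2*x*(-2*x + y)) dx ∧ dy + (x*(2*y + z)) dx ∧ dz + (-2*x*z - 2*y^2) dy ∧ dz

Distribute the wedge, using dx_i ∧ dx_j = -dx_j ∧ dx_i and dx_i ∧ dx_i = 0. For each pair (i, j) with i < j, the coefficient of dx_i ∧ dx_j in alpha ∧ beta is (alpha_i * beta_j - alpha_j * beta_i). Collecting: alpha ∧ beta = (2*x*(-2*x + y)) dx ∧ dy + (x*(2*y + z)) dx ∧ dz + (-2*x*z - 2*y^2) dy ∧ dz.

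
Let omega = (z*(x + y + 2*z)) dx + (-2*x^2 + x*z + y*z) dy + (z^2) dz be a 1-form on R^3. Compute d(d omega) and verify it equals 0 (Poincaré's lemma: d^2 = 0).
d(d omega) = 0

Step 1: d omega = sum_{i<j} (∂f_j/∂x_i - ∂f_i/∂x_j) dx_i ∧ dx_j:
  coeff of dx ∧ dy: -4*x
  coeff of dx ∧ dz: -x - y - 4*z
  coeff of dy ∧ dz: -x - y
Step 2: Apply d again to each 2-form coefficient. The only possible 3-form in R^3 is dx ∧ dy ∧ dz, with coefficient
  ∂(coeff of dy∧dz)/∂x - ∂(coeff of dx∧dz)/∂y + ∂(coeff of dx∧dy)/∂z
  = ∂/∂x (-x - y) - ∂/∂y (-x - y - 4*z) + ∂/∂z (-4*x).
Each of these terms simplifies to sums of mixed partials that cancel in pairs. The result is 0 (by equality of mixed partials for smooth functions — Schwarz / Clairaut).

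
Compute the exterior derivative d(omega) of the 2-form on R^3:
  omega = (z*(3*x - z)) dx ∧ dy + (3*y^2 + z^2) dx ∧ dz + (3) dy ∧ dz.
d(omega) = (3*x - 6*y - 2*z) dx ∧ dy ∧ dz

For a 2-form omega = sum_{i<j} g_{ij} dx_i ∧ dx_j, the exterior derivative is
  d(omega) = sum_{i<j} d(g_{ij}) ∧ dx_i ∧ dx_j = sum_{i<j, k} (∂g_{ij}/∂x_k) dx_k ∧ dx_i ∧ dx_j.
Expand each term, using dx_k ∧ dx_i ∧ dx_j = sgn(permutation) dx_{(a)} ∧ dx_{(b)} ∧ dx_{(c)} with (a < b < c) sorted:
  d(z*(3*x - z)) includes (∂/∂z)(z*(3*x - z)) dz = (3*x - 2*z) dz, which multiplied by dx ∧ dy gives (3*x - 2*z) dx ∧ dy ∧ dz
  d(3*y^2 + z^2) includes (∂/∂y)(3*y^2 + z^2) dy = (6*y) dy, which multiplied by dx ∧ dz gives (-6*y) dx ∧ dy ∧ dz
Collecting like 3-forms: d(omega) = (3*x - 6*y - 2*z) dx ∧ dy ∧ dz.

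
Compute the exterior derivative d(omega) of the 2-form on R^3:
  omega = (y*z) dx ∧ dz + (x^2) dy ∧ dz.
d(omega) = (2*x - z) dx ∧ dy ∧ dz

For a 2-form omega = sum_{i<j} g_{ij} dx_i ∧ dx_j, the exterior derivative is
  d(omega) = sum_{i<j} d(g_{ij}) ∧ dx_i ∧ dx_j = sum_{i<j, k} (∂g_{ij}/∂x_k) dx_k ∧ dx_i ∧ dx_j.
Expand each term, using dx_k ∧ dx_i ∧ dx_j = sgn(permutation) dx_{(a)} ∧ dx_{(b)} ∧ dx_{(c)} with (a < b < c) sorted:
  d(y*z) includes (∂/∂y)(y*z) dy = (z) dy, which multiplied by dx ∧ dz gives (-z) dx ∧ dy ∧ dz
  d(x^2) includes (∂/∂x)(x^2) dx = (2*x) dx, which multiplied by dy ∧ dz gives (2*x) dx ∧ dy ∧ dz
Collecting like 3-forms: d(omega) = (2*x - z) dx ∧ dy ∧ dz.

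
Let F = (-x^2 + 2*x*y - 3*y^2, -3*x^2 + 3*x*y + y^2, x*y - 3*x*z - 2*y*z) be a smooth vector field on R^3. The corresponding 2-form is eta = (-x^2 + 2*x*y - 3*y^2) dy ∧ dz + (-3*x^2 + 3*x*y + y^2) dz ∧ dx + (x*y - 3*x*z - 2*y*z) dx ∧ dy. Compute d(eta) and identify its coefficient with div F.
d(eta) = (-2*x + 2*y) dx ∧ dy ∧ dz; div F = -2*x + 2*y

For a 2-form in R^3 of the form above, applying d gives a 3-form with coefficient ∂P/∂x + ∂Q/∂y + ∂R/∂z:
  ∂P/∂x = -2*x + 2*y
  ∂Q/∂y = 3*x + 2*y
  ∂R/∂z = -3*x - 2*y
Sum = -2*x + 2*y, which is exactly div F.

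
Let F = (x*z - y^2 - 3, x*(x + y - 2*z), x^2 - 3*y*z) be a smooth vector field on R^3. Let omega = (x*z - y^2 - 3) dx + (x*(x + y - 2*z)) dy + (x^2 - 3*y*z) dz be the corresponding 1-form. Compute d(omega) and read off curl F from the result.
d(omega) = (2*x - 3*z) dy ∧ dz + (-x) dz ∧ dx + (2*x + 3*y - 2*z) dx ∧ dy; curl F = (2*x - 3*z, -x, 2*x + 3*y - 2*z)

d omega = sum_{i<j} (∂f_j/∂x_i - ∂f_i/∂x_j) dx_i ∧ dx_j. Under the identification (dy ∧ dz, dz ∧ dx, dx ∧ dy) ↔ (e_x, e_y, e_z), the coefficients are exactly the components of curl F. Compute:
  ∂R/∂y - ∂Q/∂z = (-3*z) - (-2*x) = 2*x - 3*z
  ∂P/∂z - ∂R/∂x = (x) - (2*x) = -x
  ∂Q/∂x - ∂P/∂y = (2*x + y - 2*z) - (-2*y) = 2*x + 3*y - 2*z.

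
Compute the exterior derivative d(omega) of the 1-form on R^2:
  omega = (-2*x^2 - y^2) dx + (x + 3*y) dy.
d(omega) = (2*y + 1) dx ∧ dy

For a 1-form omega = sum_i f_i dx_i, the exterior derivative is
  d(omega) = sum_{i < j} (∂f_j/∂x_i - ∂f_i/∂x_j) dx_i ∧ dx_j.
  coefficient of dx ∧ dy: ∂f_2/∂x - ∂f_1/∂y = ∂(x + 3*y)/∂x - ∂(-2*x^2 - y^2)/∂y = 2*y + 1
Assembling: d(omega) = (2*y + 1) dx ∧ dy.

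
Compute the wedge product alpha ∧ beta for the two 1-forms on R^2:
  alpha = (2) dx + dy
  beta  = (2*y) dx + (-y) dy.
alpha ∧ beta = (-4*y) dx ∧ dy

Distribute the wedge, using dx_i ∧ dx_j = -dx_j ∧ dx_i and dx_i ∧ dx_i = 0. For each pair (i, j) with i < j, the coefficient of dx_i ∧ dx_j in alpha ∧ beta is (alpha_i * beta_j - alpha_j * beta_i). Collecting: alpha ∧ beta = (-4*y) dx ∧ dy.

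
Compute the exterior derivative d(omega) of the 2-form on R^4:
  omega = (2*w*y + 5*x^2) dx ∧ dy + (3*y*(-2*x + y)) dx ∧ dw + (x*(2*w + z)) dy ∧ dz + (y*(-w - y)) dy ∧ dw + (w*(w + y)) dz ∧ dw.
d(omega) = (6*x - 4*y) dx ∧ dy ∧ dw + (2*w + z) dx ∧ dy ∧ dz + (w + 2*x) dy ∧ dz ∧ dw

For a 2-form omega = sum_{i<j} g_{ij} dx_i ∧ dx_j, the exterior derivative is
  d(omega) = sum_{i<j} d(g_{ij}) ∧ dx_i ∧ dx_j = sum_{i<j, k} (∂g_{ij}/∂x_k) dx_k ∧ dx_i ∧ dx_j.
Expand each term, using dx_k ∧ dx_i ∧ dx_j = sgn(permutation) dx_{(a)} ∧ dx_{(b)} ∧ dx_{(c)} with (a < b < c) sorted:
  d(2*w*y + 5*x^2) includes (∂/∂w)(2*w*y + 5*x^2) dw = (2*y) dw, which multiplied by dx ∧ dy gives (2*y) dx ∧ dy ∧ dw
  d(3*y*(-2*x + y)) includes (∂/∂y)(3*y*(-2*x + y)) dy = (-6*x + 6*y) dy, which multiplied by dx ∧ dw gives (6*x - 6*y) dx ∧ dy ∧ dw
  d(x*(2*w + z)) includes (∂/∂x)(x*(2*w + z)) dx = (2*w + z) dx, which multiplied by dy ∧ dz gives (2*w + z) dx ∧ dy ∧ dz
  d(x*(2*w + z)) includes (∂/∂w)(x*(2*w + z)) dw = (2*x) dw, which multiplied by dy ∧ dz gives (2*x) dy ∧ dz ∧ dw
  d(w*(w + y)) includes (∂/∂y)(w*(w + y)) dy = (w) dy, which multiplied by dz ∧ dw gives (w) dy ∧ dz ∧ dw
Collecting like 3-forms: d(omega) = (6*x - 4*y) dx ∧ dy ∧ dw + (2*w + z) dx ∧ dy ∧ dz + (w + 2*x) dy ∧ dz ∧ dw.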